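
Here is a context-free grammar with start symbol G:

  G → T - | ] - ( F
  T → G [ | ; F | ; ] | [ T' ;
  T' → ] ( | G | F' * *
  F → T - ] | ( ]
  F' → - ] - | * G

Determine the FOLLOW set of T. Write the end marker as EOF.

In G → T -: add FIRST(-) = { - }.
In F → T - ]: add FIRST(- ]) = { - }.
Union: FOLLOW(T) = { - }.

{ - }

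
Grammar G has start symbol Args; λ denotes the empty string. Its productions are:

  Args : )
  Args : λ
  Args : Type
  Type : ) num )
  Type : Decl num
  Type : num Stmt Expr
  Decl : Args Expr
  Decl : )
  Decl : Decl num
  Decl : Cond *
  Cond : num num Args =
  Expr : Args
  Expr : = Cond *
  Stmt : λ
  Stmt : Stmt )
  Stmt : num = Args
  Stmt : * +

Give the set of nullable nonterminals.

Directly nullable (have an λ-production): Args, Stmt.
Decl : Args Expr with every symbol nullable, so Decl is nullable.
Expr : Args with every symbol nullable, so Expr is nullable.
No other nonterminal has a production whose RHS symbols are all nullable.

{ Args, Decl, Expr, Stmt }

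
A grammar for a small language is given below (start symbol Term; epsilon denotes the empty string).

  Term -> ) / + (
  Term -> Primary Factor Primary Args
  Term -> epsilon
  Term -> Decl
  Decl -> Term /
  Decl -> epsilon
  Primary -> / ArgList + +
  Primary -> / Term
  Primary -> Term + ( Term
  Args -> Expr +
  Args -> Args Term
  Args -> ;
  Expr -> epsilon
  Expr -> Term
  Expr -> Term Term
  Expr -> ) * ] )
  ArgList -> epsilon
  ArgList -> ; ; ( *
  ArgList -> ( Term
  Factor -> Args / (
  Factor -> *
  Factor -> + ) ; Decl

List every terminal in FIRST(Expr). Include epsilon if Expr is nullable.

Expr -> epsilon contributes epsilon.
From Expr -> Term: add FIRST(Term) = { ), +, /, epsilon } (including epsilon since Term is nullable).
From Expr -> Term Term: Term, Term nullable, take FIRST(Term) ∪ FIRST(Term) = { ), +, / }; also epsilon since the whole RHS is nullable.
Expr -> ) * ] ) contributes {)}.
Union: FIRST(Expr) = { ), +, /, epsilon }.

{ ), +, /, epsilon }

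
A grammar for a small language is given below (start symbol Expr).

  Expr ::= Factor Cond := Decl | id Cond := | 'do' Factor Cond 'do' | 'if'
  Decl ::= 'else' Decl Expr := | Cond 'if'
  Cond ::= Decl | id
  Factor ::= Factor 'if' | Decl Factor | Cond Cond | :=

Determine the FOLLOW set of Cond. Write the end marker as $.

{ 'do', 'else', 'if', :=, id }

In Expr ::= Factor Cond := Decl: add FIRST(:= Decl) = { := }.
In Expr ::= id Cond :=: add FIRST(:=) = { := }.
In Expr ::= 'do' Factor Cond 'do': add FIRST('do') = { 'do' }.
In Decl ::= Cond 'if': add FIRST('if') = { 'if' }.
In Factor ::= Cond Cond: add FIRST(Cond) = { 'else', id }.
In Factor ::= Cond Cond: Cond is at the end, add FOLLOW(Factor) = { 'else', 'if', id }.
Union: FOLLOW(Cond) = { 'do', 'else', 'if', :=, id }.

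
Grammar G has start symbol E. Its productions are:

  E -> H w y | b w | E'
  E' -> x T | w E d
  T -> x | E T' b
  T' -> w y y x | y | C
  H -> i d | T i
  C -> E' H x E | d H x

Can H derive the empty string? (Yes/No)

No

No nonterminal in this grammar is nullable.
No production of H has an RHS whose symbols are all nullable, so H is not nullable.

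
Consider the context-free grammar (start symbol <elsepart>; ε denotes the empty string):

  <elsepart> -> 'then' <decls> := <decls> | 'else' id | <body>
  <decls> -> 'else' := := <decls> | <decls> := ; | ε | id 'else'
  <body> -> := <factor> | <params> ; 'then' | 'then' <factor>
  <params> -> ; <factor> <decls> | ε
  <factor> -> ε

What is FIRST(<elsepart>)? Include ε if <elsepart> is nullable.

<elsepart> -> 'then' <decls> := <decls> contributes {'then'}.
<elsepart> -> 'else' id contributes {'else'}.
From <elsepart> -> <body>: add FIRST(<body>) = { 'then', :=, ; }.
Union: FIRST(<elsepart>) = { 'else', 'then', :=, ; }.

{ 'else', 'then', :=, ; }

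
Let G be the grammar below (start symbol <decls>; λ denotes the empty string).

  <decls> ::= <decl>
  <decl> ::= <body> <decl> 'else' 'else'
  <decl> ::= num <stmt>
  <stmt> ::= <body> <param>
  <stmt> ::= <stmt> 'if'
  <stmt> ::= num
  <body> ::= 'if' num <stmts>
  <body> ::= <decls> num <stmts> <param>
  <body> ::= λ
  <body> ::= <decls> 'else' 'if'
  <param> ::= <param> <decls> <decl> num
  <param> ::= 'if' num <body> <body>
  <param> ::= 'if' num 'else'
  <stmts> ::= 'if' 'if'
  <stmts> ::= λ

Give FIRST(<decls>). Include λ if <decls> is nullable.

{ 'if', num }

From <decls> ::= <decl>: add FIRST(<decl>) = { 'if', num }.
Union: FIRST(<decls>) = { 'if', num }.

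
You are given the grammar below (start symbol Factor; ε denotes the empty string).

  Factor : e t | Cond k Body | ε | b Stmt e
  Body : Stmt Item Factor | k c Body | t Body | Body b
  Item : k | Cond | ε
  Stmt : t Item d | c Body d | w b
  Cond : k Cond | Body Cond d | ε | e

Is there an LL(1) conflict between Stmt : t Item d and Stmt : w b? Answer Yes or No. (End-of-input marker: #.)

No

FIRST(t Item d) = { t } and FIRST(w b) = { w }.
The FIRST sets are disjoint and neither alternative is nullable — no conflict.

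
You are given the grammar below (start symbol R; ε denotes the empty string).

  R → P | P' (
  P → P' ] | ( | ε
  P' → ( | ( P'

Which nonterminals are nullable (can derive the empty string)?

{ P, R }

Directly nullable (have an ε-production): P.
R → P with every symbol nullable, so R is nullable.
No other nonterminal has a production whose RHS symbols are all nullable.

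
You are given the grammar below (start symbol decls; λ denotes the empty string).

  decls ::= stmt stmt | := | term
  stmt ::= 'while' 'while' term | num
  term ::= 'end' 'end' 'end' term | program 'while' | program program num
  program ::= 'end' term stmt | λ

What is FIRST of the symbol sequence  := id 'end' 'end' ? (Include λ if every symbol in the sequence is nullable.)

{ := }

:= is a terminal; add {:=} and stop.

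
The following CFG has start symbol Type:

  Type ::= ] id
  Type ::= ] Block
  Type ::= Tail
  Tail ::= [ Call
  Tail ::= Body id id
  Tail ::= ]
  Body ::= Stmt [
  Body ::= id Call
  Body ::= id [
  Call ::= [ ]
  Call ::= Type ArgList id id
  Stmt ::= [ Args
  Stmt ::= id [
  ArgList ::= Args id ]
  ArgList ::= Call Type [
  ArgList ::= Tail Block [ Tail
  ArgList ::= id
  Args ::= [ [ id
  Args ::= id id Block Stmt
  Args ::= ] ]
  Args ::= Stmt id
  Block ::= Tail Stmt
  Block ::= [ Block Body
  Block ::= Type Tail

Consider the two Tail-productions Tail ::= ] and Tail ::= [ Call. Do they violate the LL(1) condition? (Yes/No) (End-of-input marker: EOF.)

FIRST(]) = { ] } and FIRST([ Call) = { [ }.
The FIRST sets are disjoint and neither alternative is nullable — no conflict.

No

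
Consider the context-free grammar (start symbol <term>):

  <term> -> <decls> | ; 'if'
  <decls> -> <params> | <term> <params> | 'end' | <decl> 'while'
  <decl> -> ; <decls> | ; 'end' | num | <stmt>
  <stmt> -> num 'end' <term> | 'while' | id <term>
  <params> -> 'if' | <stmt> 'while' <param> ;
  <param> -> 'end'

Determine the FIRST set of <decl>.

<decl> -> ; <decls> contributes {;}.
<decl> -> ; 'end' contributes {;}.
<decl> -> num contributes {num}.
From <decl> -> <stmt>: add FIRST(<stmt>) = { 'while', id, num }.
Union: FIRST(<decl>) = { 'while', ;, id, num }.

{ 'while', ;, id, num }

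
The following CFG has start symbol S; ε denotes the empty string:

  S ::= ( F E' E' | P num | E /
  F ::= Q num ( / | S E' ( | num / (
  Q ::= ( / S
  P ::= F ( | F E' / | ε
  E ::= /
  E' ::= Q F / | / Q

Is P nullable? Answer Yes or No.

P has an ε-production, so P ⇒ ε.

Yes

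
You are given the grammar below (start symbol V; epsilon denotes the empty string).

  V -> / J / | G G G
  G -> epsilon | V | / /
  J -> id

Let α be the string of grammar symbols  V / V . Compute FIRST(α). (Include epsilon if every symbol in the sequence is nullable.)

Add FIRST(V)\{epsilon} = { / }; V is nullable, continue.
/ is a terminal; add {/} and stop.

{ / }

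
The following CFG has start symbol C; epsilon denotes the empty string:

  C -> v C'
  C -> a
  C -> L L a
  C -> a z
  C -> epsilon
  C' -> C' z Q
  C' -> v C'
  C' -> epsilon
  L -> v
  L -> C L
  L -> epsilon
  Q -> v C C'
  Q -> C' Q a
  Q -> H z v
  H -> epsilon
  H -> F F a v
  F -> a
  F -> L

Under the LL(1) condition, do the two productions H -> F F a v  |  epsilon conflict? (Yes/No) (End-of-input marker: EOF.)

FIRST(F F a v) = { a, v } and FIRST(epsilon) = { epsilon }.
The second is nullable but FOLLOW(H) = { z } is disjoint from FIRST of the first.

No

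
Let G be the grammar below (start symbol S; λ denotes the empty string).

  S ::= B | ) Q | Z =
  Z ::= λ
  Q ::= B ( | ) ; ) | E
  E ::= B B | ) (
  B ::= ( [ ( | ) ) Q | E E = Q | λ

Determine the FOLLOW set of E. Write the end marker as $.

{ $, (, ), = }

In Q ::= E: E is at the end, add FOLLOW(Q) = { $, (, ), = }.
In B ::= E E = Q: add FIRST(E = Q) = { (, ), = }.
In B ::= E E = Q: add FIRST(= Q) = { = }.
Union: FOLLOW(E) = { $, (, ), = }.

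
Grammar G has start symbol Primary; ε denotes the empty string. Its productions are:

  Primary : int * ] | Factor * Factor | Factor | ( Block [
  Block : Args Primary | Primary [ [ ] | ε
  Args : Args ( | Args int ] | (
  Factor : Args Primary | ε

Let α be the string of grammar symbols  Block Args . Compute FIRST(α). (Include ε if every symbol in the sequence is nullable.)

{ (, *, [, int }

Add FIRST(Block)\{ε} = { (, *, [, int }; Block is nullable, continue.
Add FIRST(Args) = { ( }; Args is not nullable, stop.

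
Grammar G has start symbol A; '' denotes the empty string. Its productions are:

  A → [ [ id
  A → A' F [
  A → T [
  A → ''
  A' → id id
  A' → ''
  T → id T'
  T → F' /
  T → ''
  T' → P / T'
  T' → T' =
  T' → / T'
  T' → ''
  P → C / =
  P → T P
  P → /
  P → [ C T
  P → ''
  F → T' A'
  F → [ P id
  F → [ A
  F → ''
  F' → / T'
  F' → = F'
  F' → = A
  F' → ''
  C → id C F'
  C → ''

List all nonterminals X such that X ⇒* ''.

{ A, A', C, F, F', P, T, T' }

Directly nullable (have an ''-production): A, A', T, T', P, F, F', C.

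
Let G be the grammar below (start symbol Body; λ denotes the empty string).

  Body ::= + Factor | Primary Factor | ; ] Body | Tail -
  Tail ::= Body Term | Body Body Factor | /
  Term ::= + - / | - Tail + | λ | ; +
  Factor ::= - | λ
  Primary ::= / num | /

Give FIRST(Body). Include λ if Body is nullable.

Body ::= + Factor contributes {+}.
From Body ::= Primary Factor: add FIRST(Primary) = { / }.
Body ::= ; ] Body contributes {;}.
From Body ::= Tail -: add FIRST(Tail) = { +, /, ; }.
Union: FIRST(Body) = { +, /, ; }.

{ +, /, ; }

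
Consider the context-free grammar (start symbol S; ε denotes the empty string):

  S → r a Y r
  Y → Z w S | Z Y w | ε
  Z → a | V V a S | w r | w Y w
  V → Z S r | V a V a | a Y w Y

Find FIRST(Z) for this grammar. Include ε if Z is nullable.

{ a, w }

Z → a contributes {a}.
From Z → V V a S: add FIRST(V) = { a, w }.
Z → w r contributes {w}.
Z → w Y w contributes {w}.
Union: FIRST(Z) = { a, w }.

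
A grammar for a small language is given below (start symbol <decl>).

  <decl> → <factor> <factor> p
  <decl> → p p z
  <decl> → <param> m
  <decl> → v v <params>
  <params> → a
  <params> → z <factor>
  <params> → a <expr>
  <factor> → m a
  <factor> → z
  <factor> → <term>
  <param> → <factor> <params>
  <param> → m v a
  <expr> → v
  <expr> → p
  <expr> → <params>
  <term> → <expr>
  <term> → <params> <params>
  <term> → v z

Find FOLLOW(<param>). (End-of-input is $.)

{ m }

In <decl> → <param> m: add FIRST(m) = { m }.
Union: FOLLOW(<param>) = { m }.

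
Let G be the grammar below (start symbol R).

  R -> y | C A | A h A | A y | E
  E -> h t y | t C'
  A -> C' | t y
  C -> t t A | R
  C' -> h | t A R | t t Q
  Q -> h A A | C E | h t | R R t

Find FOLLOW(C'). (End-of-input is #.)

In E -> t C': C' is at the end, add FOLLOW(E) = { #, h, t, y }.
In A -> C': C' is at the end, add FOLLOW(A) = { #, h, t, y }.
Union: FOLLOW(C') = { #, h, t, y }.

{ #, h, t, y }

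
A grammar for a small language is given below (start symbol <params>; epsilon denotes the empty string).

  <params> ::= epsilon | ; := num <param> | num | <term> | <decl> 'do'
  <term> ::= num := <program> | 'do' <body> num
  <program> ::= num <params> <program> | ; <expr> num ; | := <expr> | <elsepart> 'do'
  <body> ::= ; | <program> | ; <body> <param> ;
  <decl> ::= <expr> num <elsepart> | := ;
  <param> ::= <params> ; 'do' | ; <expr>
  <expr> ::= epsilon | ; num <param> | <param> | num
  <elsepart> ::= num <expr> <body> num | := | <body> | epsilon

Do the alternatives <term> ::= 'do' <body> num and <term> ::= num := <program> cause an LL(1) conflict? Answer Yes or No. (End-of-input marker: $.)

FIRST('do' <body> num) = { 'do' } and FIRST(num := <program>) = { num }.
The FIRST sets are disjoint and neither alternative is nullable — no conflict.

No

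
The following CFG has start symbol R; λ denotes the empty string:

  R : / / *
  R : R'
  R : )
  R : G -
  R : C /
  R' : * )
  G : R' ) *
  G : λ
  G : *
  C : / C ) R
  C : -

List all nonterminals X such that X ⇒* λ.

{ G }

Directly nullable (have an λ-production): G.
No other nonterminal has a production whose RHS symbols are all nullable.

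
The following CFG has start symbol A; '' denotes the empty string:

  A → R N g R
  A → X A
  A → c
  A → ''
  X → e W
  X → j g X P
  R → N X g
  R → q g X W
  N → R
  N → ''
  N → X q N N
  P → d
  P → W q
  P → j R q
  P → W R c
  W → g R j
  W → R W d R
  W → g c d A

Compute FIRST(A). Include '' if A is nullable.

{ c, e, j, q, '' }

From A → R N g R: add FIRST(R) = { e, j, q }.
From A → X A: add FIRST(X) = { e, j }.
A → c contributes {c}.
A → '' contributes ''.
Union: FIRST(A) = { c, e, j, q, '' }.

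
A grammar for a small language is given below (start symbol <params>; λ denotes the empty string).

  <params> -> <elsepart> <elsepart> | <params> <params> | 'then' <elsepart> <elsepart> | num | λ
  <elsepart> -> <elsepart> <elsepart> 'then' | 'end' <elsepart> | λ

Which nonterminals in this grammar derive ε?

Directly nullable (have an λ-production): <params>, <elsepart>.

{ <elsepart>, <params> }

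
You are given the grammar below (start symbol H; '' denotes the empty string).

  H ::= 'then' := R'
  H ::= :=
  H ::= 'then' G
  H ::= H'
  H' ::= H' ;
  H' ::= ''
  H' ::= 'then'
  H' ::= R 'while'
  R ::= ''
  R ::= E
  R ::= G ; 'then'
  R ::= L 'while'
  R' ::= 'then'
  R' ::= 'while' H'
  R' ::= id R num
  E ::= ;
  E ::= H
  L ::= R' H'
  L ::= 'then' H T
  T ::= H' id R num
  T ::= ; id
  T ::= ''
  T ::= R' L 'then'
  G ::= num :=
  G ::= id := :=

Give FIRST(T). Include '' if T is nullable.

From T ::= H' id R num: H' nullable, take FIRST(H') ∪ {id} = { 'then', 'while', :=, ;, id, num }.
T ::= ; id contributes {;}.
T ::= '' contributes ''.
From T ::= R' L 'then': add FIRST(R') = { 'then', 'while', id }.
Union: FIRST(T) = { 'then', 'while', :=, ;, id, num, '' }.

{ 'then', 'while', :=, ;, id, num, '' }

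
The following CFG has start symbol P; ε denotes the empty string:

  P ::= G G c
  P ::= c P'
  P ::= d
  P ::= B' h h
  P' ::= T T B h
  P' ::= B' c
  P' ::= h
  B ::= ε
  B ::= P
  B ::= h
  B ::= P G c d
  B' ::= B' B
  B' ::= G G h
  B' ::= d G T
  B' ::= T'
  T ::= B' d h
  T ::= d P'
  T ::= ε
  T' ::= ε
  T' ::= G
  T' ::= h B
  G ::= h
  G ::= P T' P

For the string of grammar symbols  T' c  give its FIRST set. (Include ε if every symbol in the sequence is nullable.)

{ c, d, h }

Add FIRST(T')\{ε} = { c, d, h }; T' is nullable, continue.
c is a terminal; add {c} and stop.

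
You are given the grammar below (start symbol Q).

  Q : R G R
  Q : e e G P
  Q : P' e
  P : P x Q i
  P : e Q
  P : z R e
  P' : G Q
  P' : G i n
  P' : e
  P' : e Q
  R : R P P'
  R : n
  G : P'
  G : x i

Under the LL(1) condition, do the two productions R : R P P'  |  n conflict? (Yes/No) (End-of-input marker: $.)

FIRST(R P P') = { n } and FIRST(n) = { n }.
Both contain n, so the two alternatives are not disjoint — LL(1) conflict.

Yes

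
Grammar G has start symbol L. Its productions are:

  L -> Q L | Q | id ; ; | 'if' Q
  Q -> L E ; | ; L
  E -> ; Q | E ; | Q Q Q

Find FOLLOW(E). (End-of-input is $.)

{ ; }

In Q -> L E ;: add FIRST(;) = { ; }.
In E -> E ;: add FIRST(;) = { ; }.
Union: FOLLOW(E) = { ; }.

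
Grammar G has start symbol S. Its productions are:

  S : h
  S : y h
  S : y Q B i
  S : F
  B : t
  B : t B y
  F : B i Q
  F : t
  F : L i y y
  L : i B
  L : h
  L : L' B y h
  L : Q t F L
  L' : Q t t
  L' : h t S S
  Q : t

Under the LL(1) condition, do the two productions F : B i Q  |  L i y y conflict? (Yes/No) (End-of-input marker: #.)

FIRST(B i Q) = { t } and FIRST(L i y y) = { h, i, t }.
Both contain t, so the two alternatives are not disjoint — LL(1) conflict.

Yes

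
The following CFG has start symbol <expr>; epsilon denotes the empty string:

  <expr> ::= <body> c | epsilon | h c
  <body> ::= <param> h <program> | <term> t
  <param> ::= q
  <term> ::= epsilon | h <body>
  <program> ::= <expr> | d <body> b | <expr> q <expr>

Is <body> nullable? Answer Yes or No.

No

Nullable nonterminals: <expr>, <program>, <term>.
No production of <body> has an RHS whose symbols are all nullable, so <body> is not nullable.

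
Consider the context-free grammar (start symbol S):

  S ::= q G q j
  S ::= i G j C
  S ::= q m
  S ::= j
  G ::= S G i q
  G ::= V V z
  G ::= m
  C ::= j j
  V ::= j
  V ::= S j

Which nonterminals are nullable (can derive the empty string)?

{ } (none)

No nonterminal has an empty production or an RHS whose symbols are all nullable.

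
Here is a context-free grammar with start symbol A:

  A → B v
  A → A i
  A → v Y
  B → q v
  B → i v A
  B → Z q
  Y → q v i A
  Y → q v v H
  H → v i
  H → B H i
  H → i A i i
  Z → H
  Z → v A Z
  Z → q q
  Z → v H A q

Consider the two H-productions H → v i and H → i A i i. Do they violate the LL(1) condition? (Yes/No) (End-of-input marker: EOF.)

No

FIRST(v i) = { v } and FIRST(i A i i) = { i }.
The FIRST sets are disjoint and neither alternative is nullable — no conflict.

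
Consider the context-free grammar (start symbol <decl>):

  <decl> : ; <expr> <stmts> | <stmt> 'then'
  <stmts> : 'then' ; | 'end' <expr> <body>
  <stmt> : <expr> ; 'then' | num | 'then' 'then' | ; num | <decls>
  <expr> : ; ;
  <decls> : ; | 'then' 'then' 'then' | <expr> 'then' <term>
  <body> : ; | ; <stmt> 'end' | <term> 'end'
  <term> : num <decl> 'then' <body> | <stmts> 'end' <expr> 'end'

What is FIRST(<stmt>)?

{ 'then', ;, num }

From <stmt> : <expr> ; 'then': add FIRST(<expr>) = { ; }.
<stmt> : num contributes {num}.
<stmt> : 'then' 'then' contributes {'then'}.
<stmt> : ; num contributes {;}.
From <stmt> : <decls>: add FIRST(<decls>) = { 'then', ; }.
Union: FIRST(<stmt>) = { 'then', ;, num }.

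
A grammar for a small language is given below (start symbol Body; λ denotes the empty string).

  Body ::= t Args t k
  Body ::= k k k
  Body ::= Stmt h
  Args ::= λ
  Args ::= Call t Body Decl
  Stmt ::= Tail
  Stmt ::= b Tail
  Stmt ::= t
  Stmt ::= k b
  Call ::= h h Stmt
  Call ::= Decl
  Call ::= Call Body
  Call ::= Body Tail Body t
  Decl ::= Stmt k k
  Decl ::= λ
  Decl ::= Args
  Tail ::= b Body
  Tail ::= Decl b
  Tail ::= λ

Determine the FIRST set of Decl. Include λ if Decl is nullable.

From Decl ::= Stmt k k: Stmt nullable, take FIRST(Stmt) ∪ {k} = { b, h, k, t }.
Decl ::= λ contributes λ.
From Decl ::= Args: add FIRST(Args) = { b, h, k, t, λ } (including λ since Args is nullable).
Union: FIRST(Decl) = { b, h, k, t, λ }.

{ b, h, k, t, λ }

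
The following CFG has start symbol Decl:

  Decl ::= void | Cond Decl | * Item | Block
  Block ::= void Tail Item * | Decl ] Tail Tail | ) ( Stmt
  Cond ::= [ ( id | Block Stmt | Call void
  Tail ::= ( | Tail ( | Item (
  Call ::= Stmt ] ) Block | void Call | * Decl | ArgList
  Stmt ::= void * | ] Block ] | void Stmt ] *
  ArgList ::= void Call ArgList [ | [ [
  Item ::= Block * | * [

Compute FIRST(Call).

{ *, [, ], void }

From Call ::= Stmt ] ) Block: add FIRST(Stmt) = { ], void }.
Call ::= void Call contributes {void}.
Call ::= * Decl contributes {*}.
From Call ::= ArgList: add FIRST(ArgList) = { [, void }.
Union: FIRST(Call) = { *, [, ], void }.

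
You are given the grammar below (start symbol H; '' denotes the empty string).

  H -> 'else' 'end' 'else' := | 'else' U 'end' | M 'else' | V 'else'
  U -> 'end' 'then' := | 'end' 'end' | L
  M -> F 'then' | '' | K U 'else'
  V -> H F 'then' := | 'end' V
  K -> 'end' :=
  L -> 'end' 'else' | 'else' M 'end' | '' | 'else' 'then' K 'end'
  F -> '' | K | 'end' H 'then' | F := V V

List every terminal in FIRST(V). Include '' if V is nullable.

{ 'else', 'end', 'then', := }

From V -> H F 'then' :=: add FIRST(H) = { 'else', 'end', 'then', := }.
V -> 'end' V contributes {'end'}.
Union: FIRST(V) = { 'else', 'end', 'then', := }.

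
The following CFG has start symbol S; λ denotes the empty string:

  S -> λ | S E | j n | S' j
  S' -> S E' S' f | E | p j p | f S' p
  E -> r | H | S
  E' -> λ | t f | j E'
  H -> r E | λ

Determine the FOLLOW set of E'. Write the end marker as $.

{ f, j, p, r, t }

In S' -> S E' S' f: add FIRST(S' f) = { f, j, p, r, t }.
In E' -> j E': E' is at the end, add FOLLOW(E') = { f, j, p, r, t }.
Union: FOLLOW(E') = { f, j, p, r, t }.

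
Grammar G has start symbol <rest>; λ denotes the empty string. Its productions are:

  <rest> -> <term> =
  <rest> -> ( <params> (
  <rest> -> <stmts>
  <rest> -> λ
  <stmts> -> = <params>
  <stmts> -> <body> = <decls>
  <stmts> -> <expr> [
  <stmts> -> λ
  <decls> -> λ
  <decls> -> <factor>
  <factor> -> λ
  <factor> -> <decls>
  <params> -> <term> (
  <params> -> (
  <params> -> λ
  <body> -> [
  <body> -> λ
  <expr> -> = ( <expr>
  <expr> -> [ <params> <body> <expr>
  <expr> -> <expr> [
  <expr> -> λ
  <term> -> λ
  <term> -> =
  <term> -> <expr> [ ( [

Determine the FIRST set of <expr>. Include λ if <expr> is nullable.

{ =, [, λ }

<expr> -> = ( <expr> contributes {=}.
<expr> -> [ <params> <body> <expr> contributes {[}.
From <expr> -> <expr> [: <expr> nullable, take FIRST(<expr>) ∪ {[} = { =, [ }.
<expr> -> λ contributes λ.
Union: FIRST(<expr>) = { =, [, λ }.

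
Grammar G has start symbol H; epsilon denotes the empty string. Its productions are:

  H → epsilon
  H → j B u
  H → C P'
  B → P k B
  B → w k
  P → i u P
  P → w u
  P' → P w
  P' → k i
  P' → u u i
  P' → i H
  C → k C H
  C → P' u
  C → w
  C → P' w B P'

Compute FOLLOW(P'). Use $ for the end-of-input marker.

In H → C P': P' is at the end, add FOLLOW(H) = { $, i, j, k, u, w }.
In C → P' u: add FIRST(u) = { u }.
In C → P' w B P': add FIRST(w B P') = { w }.
In C → P' w B P': P' is at the end, add FOLLOW(C) = { i, j, k, u, w }.
Union: FOLLOW(P') = { $, i, j, k, u, w }.

{ $, i, j, k, u, w }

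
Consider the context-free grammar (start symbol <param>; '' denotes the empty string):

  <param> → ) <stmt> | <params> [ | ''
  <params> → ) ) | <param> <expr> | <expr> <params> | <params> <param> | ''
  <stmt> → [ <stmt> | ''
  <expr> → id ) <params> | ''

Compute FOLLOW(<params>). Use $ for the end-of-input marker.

In <param> → <params> [: add FIRST([) = { [ }.
In <params> → <expr> <params>: <params> is at the end, add FOLLOW(<params>) = { ), [, id }.
In <params> → <params> <param>: add FIRST(<param>)\{''} = { ), [, id }.
  Since <param> is nullable, also add FOLLOW(<params>) = { ), [, id }.
In <expr> → id ) <params>: <params> is at the end, add FOLLOW(<expr>) = { ), [, id }.
Union: FOLLOW(<params>) = { ), [, id }.

{ ), [, id }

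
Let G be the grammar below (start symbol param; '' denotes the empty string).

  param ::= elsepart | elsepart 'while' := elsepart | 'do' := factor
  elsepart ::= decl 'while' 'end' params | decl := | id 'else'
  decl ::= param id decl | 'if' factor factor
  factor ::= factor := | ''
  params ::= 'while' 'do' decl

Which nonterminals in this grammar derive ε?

{ factor }

Directly nullable (have an ''-production): factor.
No other nonterminal has a production whose RHS symbols are all nullable.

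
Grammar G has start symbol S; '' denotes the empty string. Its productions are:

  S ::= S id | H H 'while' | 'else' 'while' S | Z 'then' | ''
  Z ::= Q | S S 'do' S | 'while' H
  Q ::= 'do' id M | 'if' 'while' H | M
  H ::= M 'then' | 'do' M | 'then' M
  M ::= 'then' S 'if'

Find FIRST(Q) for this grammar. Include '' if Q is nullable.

{ 'do', 'if', 'then' }

Q ::= 'do' id M contributes {'do'}.
Q ::= 'if' 'while' H contributes {'if'}.
From Q ::= M: add FIRST(M) = { 'then' }.
Union: FIRST(Q) = { 'do', 'if', 'then' }.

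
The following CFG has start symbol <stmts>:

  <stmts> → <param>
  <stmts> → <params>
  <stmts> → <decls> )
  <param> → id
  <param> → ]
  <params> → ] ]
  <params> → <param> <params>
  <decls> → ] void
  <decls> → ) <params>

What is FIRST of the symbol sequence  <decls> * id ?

Add FIRST(<decls>) = { ), ] }; <decls> is not nullable, stop.

{ ), ] }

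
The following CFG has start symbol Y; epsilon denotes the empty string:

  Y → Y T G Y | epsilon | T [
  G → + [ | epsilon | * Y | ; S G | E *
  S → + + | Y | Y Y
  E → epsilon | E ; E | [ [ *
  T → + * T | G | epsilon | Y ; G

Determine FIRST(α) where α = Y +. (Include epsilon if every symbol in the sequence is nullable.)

{ *, +, ;, [ }

Add FIRST(Y)\{epsilon} = { *, +, ;, [ }; Y is nullable, continue.
+ is a terminal; add {+} and stop.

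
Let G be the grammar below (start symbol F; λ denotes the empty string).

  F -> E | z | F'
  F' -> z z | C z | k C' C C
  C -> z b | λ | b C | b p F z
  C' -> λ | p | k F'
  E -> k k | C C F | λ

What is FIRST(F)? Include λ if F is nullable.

From F -> E: add FIRST(E) = { b, k, z, λ } (including λ since E is nullable).
F -> z contributes {z}.
From F -> F': add FIRST(F') = { b, k, z }.
Union: FIRST(F) = { b, k, z, λ }.

{ b, k, z, λ }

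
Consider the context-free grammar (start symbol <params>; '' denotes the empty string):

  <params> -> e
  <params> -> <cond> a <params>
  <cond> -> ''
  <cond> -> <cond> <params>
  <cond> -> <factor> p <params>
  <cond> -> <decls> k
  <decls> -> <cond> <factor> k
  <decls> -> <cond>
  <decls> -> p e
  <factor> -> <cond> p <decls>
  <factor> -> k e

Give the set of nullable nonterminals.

Directly nullable (have an ''-production): <cond>.
<decls> -> <cond> with every symbol nullable, so <decls> is nullable.
No other nonterminal has a production whose RHS symbols are all nullable.

{ <cond>, <decls> }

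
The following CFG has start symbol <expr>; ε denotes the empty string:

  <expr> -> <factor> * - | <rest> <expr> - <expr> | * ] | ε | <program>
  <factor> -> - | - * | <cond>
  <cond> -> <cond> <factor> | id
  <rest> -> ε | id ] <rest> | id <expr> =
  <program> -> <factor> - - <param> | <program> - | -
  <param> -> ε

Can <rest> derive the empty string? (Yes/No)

Yes

<rest> has an ε-production, so <rest> ⇒ ε.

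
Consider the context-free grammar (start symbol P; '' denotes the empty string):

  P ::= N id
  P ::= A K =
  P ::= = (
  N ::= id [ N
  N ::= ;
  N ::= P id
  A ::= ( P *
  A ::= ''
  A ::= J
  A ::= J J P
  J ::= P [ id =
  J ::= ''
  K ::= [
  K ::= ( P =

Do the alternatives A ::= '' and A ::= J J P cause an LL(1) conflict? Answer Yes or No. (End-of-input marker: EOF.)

Yes

FIRST('') = { '' } and FIRST(J J P) = { (, ;, =, [, id }.
The first alternative is nullable and FOLLOW(A) = { (, [ } shares ( with FIRST of the second — conflict.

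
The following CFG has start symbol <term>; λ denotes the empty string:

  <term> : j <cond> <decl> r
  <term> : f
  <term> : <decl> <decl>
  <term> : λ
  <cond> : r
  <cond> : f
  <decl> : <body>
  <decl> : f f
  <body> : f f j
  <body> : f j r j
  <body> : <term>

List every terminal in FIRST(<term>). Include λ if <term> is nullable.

{ f, j, λ }

<term> : j <cond> <decl> r contributes {j}.
<term> : f contributes {f}.
From <term> : <decl> <decl>: <decl>, <decl> nullable, take FIRST(<decl>) ∪ FIRST(<decl>) = { f, j }; also λ since the whole RHS is nullable.
<term> : λ contributes λ.
Union: FIRST(<term>) = { f, j, λ }.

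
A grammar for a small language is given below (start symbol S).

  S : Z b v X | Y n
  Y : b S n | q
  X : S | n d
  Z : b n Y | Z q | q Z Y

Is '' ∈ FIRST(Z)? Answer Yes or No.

No nonterminal in this grammar is nullable.
No production of Z has an RHS whose symbols are all nullable, so Z is not nullable.

No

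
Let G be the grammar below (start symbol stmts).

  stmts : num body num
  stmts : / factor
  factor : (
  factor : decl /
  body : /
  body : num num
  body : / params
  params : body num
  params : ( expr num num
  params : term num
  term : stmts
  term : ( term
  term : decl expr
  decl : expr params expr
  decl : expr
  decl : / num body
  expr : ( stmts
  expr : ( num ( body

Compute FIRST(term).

{ (, /, num }

From term : stmts: add FIRST(stmts) = { /, num }.
term : ( term contributes {(}.
From term : decl expr: add FIRST(decl) = { (, / }.
Union: FIRST(term) = { (, /, num }.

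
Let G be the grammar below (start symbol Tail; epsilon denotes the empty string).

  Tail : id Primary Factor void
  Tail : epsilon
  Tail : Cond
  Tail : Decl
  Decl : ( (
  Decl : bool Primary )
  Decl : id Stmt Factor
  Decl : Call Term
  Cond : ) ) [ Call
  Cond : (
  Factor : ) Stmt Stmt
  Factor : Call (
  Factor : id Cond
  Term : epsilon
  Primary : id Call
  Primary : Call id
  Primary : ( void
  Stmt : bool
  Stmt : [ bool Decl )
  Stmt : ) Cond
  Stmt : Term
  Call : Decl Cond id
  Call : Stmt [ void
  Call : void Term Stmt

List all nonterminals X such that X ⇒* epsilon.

Directly nullable (have an epsilon-production): Tail, Term.
Stmt : Term with every symbol nullable, so Stmt is nullable.
No other nonterminal has a production whose RHS symbols are all nullable.

{ Stmt, Tail, Term }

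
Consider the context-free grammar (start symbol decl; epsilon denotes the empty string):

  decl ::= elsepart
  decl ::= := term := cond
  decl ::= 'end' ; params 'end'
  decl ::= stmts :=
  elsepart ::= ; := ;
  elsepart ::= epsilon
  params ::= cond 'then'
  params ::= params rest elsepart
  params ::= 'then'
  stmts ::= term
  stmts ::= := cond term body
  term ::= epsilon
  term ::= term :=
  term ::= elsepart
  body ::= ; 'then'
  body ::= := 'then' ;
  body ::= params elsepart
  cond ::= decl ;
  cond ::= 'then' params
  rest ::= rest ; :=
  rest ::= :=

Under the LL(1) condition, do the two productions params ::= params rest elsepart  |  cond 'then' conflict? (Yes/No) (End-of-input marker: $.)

FIRST(params rest elsepart) = { 'end', 'then', :=, ; } and FIRST(cond 'then') = { 'end', 'then', :=, ; }.
Both contain 'end', so the two alternatives are not disjoint — LL(1) conflict.

Yes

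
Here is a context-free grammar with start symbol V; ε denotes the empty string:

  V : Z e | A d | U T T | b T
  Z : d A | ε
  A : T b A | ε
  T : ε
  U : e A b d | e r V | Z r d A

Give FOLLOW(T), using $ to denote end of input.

{ $, b }

In V : U T T: add FIRST(T)\{ε} = {  }.
  Since T is nullable, also add FOLLOW(V) = { $ }.
In V : U T T: T is at the end, add FOLLOW(V) = { $ }.
In V : b T: T is at the end, add FOLLOW(V) = { $ }.
In A : T b A: add FIRST(b A) = { b }.
Union: FOLLOW(T) = { $, b }.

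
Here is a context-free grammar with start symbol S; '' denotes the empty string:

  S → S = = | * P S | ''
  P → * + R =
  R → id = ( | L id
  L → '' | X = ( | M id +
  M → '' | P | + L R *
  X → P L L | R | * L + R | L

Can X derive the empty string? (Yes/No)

Yes

X → L and each of L is nullable, so X ⇒* ''.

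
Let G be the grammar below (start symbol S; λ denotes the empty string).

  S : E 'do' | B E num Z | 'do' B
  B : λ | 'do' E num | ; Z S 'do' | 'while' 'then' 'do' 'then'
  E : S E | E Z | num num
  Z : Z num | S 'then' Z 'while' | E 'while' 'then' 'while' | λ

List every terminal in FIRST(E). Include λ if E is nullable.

{ 'do', 'while', ;, num }

From E : S E: add FIRST(S) = { 'do', 'while', ;, num }.
From E : E Z: add FIRST(E) = { 'do', 'while', ;, num }.
E : num num contributes {num}.
Union: FIRST(E) = { 'do', 'while', ;, num }.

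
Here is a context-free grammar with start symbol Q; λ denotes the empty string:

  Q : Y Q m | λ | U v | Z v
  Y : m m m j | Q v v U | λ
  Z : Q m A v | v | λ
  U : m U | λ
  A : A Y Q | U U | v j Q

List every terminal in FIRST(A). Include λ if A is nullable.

{ m, v, λ }

From A : A Y Q: A, Y, Q nullable, take FIRST(A) ∪ FIRST(Y) ∪ FIRST(Q) = { m, v }; also λ since the whole RHS is nullable.
From A : U U: U, U nullable, take FIRST(U) ∪ FIRST(U) = { m }; also λ since the whole RHS is nullable.
A : v j Q contributes {v}.
Union: FIRST(A) = { m, v, λ }.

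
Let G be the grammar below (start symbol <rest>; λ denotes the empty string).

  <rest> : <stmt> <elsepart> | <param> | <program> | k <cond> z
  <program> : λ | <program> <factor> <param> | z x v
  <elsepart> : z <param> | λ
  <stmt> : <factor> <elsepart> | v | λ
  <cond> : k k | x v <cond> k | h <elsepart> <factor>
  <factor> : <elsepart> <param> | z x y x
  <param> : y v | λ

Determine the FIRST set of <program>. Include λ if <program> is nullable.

<program> : λ contributes λ.
From <program> : <program> <factor> <param>: <program>, <factor>, <param> nullable, take FIRST(<program>) ∪ FIRST(<factor>) ∪ FIRST(<param>) = { y, z }; also λ since the whole RHS is nullable.
<program> : z x v contributes {z}.
Union: FIRST(<program>) = { y, z, λ }.

{ y, z, λ }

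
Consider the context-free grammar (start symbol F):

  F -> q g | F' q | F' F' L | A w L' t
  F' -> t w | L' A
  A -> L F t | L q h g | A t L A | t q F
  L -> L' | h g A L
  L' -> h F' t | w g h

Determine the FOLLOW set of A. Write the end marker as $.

In F -> A w L' t: add FIRST(w L' t) = { w }.
In F' -> L' A: A is at the end, add FOLLOW(F') = { h, q, t, w }.
In A -> A t L A: add FIRST(t L A) = { t }.
In A -> A t L A: A is at the end, add FOLLOW(A) = { h, q, t, w }.
In L -> h g A L: add FIRST(L) = { h, w }.
Union: FOLLOW(A) = { h, q, t, w }.

{ h, q, t, w }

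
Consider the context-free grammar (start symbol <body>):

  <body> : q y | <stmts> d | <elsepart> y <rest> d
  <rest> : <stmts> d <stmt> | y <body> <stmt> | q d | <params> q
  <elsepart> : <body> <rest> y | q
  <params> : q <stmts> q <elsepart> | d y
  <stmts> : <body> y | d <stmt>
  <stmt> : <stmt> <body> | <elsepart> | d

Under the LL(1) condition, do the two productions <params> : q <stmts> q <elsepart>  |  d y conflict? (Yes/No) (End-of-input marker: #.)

No

FIRST(q <stmts> q <elsepart>) = { q } and FIRST(d y) = { d }.
The FIRST sets are disjoint and neither alternative is nullable — no conflict.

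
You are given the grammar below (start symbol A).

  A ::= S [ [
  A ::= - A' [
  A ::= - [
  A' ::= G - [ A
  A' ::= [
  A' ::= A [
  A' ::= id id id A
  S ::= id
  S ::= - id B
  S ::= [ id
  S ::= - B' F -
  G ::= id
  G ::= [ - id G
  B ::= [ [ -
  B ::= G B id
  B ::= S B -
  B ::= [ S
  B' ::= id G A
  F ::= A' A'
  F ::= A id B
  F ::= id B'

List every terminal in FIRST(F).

From F ::= A' A': add FIRST(A') = { -, [, id }.
From F ::= A id B: add FIRST(A) = { -, [, id }.
F ::= id B' contributes {id}.
Union: FIRST(F) = { -, [, id }.

{ -, [, id }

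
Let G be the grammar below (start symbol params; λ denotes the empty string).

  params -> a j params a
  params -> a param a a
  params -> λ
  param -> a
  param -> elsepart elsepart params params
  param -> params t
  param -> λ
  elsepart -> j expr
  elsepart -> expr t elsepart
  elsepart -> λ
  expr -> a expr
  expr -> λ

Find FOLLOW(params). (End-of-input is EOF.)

params is the start symbol, so EOF ∈ FOLLOW(params).
In params -> a j params a: add FIRST(a) = { a }.
In param -> elsepart elsepart params params: add FIRST(params)\{λ} = { a }.
  Since params is nullable, also add FOLLOW(param) = { a }.
In param -> elsepart elsepart params params: params is at the end, add FOLLOW(param) = { a }.
In param -> params t: add FIRST(t) = { t }.
Union: FOLLOW(params) = { EOF, a, t }.

{ EOF, a, t }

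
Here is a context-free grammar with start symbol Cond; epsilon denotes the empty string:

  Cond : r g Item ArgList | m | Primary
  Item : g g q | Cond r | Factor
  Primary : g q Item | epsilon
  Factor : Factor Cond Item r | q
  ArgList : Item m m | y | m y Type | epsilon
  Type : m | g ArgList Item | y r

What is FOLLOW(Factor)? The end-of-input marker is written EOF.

In Item : Factor: Factor is at the end, add FOLLOW(Item) = { EOF, g, m, q, r, y }.
In Factor : Factor Cond Item r: add FIRST(Cond Item r) = { g, m, q, r }.
Union: FOLLOW(Factor) = { EOF, g, m, q, r, y }.

{ EOF, g, m, q, r, y }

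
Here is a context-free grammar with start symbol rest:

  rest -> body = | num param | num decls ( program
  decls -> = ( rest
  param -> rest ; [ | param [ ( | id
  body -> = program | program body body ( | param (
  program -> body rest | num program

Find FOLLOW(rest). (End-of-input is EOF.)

{ EOF, (, ;, =, id, num }

rest is the start symbol, so EOF ∈ FOLLOW(rest).
In decls -> = ( rest: rest is at the end, add FOLLOW(decls) = { ( }.
In param -> rest ; [: add FIRST(; [) = { ; }.
In program -> body rest: rest is at the end, add FOLLOW(program) = { EOF, (, ;, =, id, num }.
Union: FOLLOW(rest) = { EOF, (, ;, =, id, num }.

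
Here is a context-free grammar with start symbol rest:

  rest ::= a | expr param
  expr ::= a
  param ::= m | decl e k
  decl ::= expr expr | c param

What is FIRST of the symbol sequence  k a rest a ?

{ k }

k is a terminal; add {k} and stop.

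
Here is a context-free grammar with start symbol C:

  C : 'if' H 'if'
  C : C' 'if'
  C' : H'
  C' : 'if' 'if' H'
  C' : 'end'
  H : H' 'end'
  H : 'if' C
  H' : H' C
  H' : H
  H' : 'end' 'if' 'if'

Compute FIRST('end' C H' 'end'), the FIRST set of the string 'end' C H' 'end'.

'end' is a terminal; add {'end'} and stop.

{ 'end' }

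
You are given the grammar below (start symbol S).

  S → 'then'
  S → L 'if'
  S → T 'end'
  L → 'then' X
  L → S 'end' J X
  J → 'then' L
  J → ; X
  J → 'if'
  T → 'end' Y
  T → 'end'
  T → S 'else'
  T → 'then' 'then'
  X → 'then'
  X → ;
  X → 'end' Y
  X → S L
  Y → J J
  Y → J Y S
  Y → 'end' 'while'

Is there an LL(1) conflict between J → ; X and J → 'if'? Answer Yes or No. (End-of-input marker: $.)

No

FIRST(; X) = { ; } and FIRST('if') = { 'if' }.
The FIRST sets are disjoint and neither alternative is nullable — no conflict.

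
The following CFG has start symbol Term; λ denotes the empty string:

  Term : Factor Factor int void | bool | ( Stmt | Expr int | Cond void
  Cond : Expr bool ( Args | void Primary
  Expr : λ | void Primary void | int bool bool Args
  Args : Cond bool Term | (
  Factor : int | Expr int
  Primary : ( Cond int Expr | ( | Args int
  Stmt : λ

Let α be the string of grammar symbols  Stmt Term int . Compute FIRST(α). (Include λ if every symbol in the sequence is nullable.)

Add FIRST(Stmt)\{λ} = {  }; Stmt is nullable, continue.
Add FIRST(Term) = { (, bool, int, void }; Term is not nullable, stop.

{ (, bool, int, void }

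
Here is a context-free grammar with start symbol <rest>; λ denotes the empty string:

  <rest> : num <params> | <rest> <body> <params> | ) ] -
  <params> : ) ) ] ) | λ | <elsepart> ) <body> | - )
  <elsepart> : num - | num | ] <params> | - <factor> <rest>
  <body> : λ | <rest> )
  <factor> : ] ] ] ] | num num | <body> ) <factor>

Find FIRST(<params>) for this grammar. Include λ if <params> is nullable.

<params> : ) ) ] ) contributes {)}.
<params> : λ contributes λ.
From <params> : <elsepart> ) <body>: add FIRST(<elsepart>) = { -, ], num }.
<params> : - ) contributes {-}.
Union: FIRST(<params>) = { ), -, ], num, λ }.

{ ), -, ], num, λ }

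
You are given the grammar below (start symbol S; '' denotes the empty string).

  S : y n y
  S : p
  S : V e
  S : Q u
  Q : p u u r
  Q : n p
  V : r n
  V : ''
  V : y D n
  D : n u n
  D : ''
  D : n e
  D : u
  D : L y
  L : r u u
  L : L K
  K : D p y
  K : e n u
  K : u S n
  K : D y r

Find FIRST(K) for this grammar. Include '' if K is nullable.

{ e, n, p, r, u, y }

From K : D p y: D nullable, take FIRST(D) ∪ {p} = { n, p, r, u }.
K : e n u contributes {e}.
K : u S n contributes {u}.
From K : D y r: D nullable, take FIRST(D) ∪ {y} = { n, r, u, y }.
Union: FIRST(K) = { e, n, p, r, u, y }.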